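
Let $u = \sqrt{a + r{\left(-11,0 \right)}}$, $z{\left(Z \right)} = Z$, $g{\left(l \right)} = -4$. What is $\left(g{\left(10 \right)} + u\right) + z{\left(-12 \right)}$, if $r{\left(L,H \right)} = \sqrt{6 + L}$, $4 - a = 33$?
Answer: $-16 + \sqrt{-29 + i \sqrt{5}} \approx -15.793 + 5.3892 i$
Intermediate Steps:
$a = -29$ ($a = 4 - 33 = -29$)
$u = \sqrt{-29 + i \sqrt{5}}$ ($u = \sqrt{-29 + \sqrt{6 - 11}} = \sqrt{-29 + \sqrt{-5}} = \sqrt{-29 + i \sqrt{5}} \approx 0.20746 + 5.3892 i$)
$\left(g{\left(10 \right)} + u\right) + z{\left(-12 \right)} = \left(-4 + \sqrt{-29 + i \sqrt{5}}\right) - 12 = -16 + \sqrt{-29 + i \sqrt{5}}$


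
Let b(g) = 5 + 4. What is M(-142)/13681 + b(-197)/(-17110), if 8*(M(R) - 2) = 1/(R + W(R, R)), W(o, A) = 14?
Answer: -45529963/119849937920 ≈ -0.00037989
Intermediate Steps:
b(g) = 9
M(R) = 2 + 1/(8*(14 + R)) (M(R) = 2 + 1/(8*(R + 14)) = 2 + 1/(8*(14 + R)))
M(-142)/13681 + b(-197)/(-17110) = ((225 + 16*(-142))/(8*(14 - 142)))/13681 + 9/(-17110) = ((⅛)*(225 - 2272)/(-128))*(1/13681) + 9*(-1/17110) = ((⅛)*(-1/128)*(-2047))*(1/13681) - 9/17110 = (2047/1024)*(1/13681) - 9/17110 = 2047/14009344 - 9/17110 = -45529963/119849937920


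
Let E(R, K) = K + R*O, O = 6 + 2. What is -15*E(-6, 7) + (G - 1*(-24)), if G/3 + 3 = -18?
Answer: 576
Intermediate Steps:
G = -63 (G = -9 + 3*(-18) = -9 - 54 = -63)
O = 8
E(R, K) = K + 8*R (E(R, K) = K + R*8 = K + 8*R)
-15*E(-6, 7) + (G - 1*(-24)) = -15*(7 + 8*(-6)) + (-63 - 1*(-24)) = -15*(7 - 48) + (-63 + 24) = -15*(-41) - 39 = 615 - 39 = 576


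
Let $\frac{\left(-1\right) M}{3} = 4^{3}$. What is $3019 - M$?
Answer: $3211$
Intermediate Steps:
$M = -192$ ($M = - 3 \cdot 4^{3} = \left(-3\right) 64 = -192$)
$3019 - M = 3019 - -192 = 3019 + 192 = 3211$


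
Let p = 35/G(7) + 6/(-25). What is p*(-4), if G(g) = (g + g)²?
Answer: 43/175 ≈ 0.24571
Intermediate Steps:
G(g) = 4*g² (G(g) = (2*g)² = 4*g²)
p = -43/700 (p = 35/((4*7²)) + 6/(-25) = 35/((4*49)) + 6*(-1/25) = 35/196 - 6/25 = 35*(1/196) - 6/25 = 5/28 - 6/25 = -43/700 ≈ -0.061429)
p*(-4) = -43/700*(-4) = 43/175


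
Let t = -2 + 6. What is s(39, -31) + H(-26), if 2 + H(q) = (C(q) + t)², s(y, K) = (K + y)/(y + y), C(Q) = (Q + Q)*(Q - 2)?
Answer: 83132326/39 ≈ 2.1316e+6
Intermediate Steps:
C(Q) = 2*Q*(-2 + Q) (C(Q) = (2*Q)*(-2 + Q) = 2*Q*(-2 + Q))
t = 4
s(y, K) = (K + y)/(2*y) (s(y, K) = (K + y)/((2*y)) = (K + y)*(1/(2*y)) = (K + y)/(2*y))
H(q) = -2 + (4 + 2*q*(-2 + q))² (H(q) = -2 + (2*q*(-2 + q) + 4)² = -2 + (4 + 2*q*(-2 + q))²)
s(39, -31) + H(-26) = (½)*(-31 + 39)/39 + (-2 + 4*(2 - 26*(-2 - 26))²) = (½)*(1/39)*8 + (-2 + 4*(2 - 26*(-28))²) = 4/39 + (-2 + 4*(2 + 728)²) = 4/39 + (-2 + 4*730²) = 4/39 + (-2 + 4*532900) = 4/39 + (-2 + 2131600) = 4/39 + 2131598 = 83132326/39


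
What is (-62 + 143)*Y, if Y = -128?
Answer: -10368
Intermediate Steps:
(-62 + 143)*Y = (-62 + 143)*(-128) = 81*(-128) = -10368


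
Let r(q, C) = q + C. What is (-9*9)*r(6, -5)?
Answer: -81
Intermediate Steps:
r(q, C) = C + q
(-9*9)*r(6, -5) = (-9*9)*(-5 + 6) = -81*1 = -81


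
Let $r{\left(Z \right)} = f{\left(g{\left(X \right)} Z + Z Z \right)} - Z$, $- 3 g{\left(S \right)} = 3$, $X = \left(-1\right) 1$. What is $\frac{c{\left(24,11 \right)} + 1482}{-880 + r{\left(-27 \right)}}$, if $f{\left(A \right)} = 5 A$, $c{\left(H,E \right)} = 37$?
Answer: $\frac{1519}{2927} \approx 0.51896$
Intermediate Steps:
$X = -1$
$g{\left(S \right)} = -1$ ($g{\left(S \right)} = \left(- \frac{1}{3}\right) 3 = -1$)
$r{\left(Z \right)} = - 6 Z + 5 Z^{2}$ ($r{\left(Z \right)} = 5 \left(- Z + Z Z\right) - Z = 5 \left(- Z + Z^{2}\right) - Z = 5 \left(Z^{2} - Z\right) - Z = \left(- 5 Z + 5 Z^{2}\right) - Z = - 6 Z + 5 Z^{2}$)
$\frac{c{\left(24,11 \right)} + 1482}{-880 + r{\left(-27 \right)}} = \frac{37 + 1482}{-880 - 27 \left(-6 + 5 \left(-27\right)\right)} = \frac{1519}{-880 - 27 \left(-6 - 135\right)} = \frac{1519}{-880 - -3807} = \frac{1519}{-880 + 3807} = \frac{1519}{2927}$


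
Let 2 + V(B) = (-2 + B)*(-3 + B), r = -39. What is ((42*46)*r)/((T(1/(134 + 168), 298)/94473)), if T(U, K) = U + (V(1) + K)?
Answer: -716580728136/29999 ≈ -2.3887e+7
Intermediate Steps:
V(B) = -2 + (-3 + B)*(-2 + B) (V(B) = -2 + (-2 + B)*(-3 + B) = -2 + (-3 + B)*(-2 + B))
T(U, K) = K + U (T(U, K) = U + ((4 + 1**2 - 5*1) + K) = U + ((4 + 1 - 5) + K) = U + (0 + K) = U + K = K + U)
((42*46)*r)/((T(1/(134 + 168), 298)/94473)) = ((42*46)*(-39))/(((298 + 1/(134 + 168))/94473)) = (1932*(-39))/(((298 + 1/302)*(1/94473))) = -75348*94473/(298 + 1/302) = -75348/((89997/302)*(1/94473)) = -75348/29999/9510282 = -75348*9510282/29999 = -716580728136/29999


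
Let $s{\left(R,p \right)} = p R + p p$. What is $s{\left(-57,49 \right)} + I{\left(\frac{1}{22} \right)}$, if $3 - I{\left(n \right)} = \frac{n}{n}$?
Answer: $-390$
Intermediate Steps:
$s{\left(R,p \right)} = p^{2} + R p$ ($s{\left(R,p \right)} = R p + p^{2} = p^{2} + R p$)
$I{\left(n \right)} = 2$ ($I{\left(n \right)} = 3 - \frac{n}{n} = 3 - 1 = 2$)
$s{\left(-57,49 \right)} + I{\left(\frac{1}{22} \right)} = 49 \left(-57 + 49\right) + 2 = 49 \left(-8\right) + 2 = -392 + 2 = -390$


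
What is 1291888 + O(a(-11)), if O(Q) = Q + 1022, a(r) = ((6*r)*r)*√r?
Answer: 1292910 + 726*I*√11 ≈ 1.2929e+6 + 2407.9*I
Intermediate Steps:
a(r) = 6*r^(5/2) (a(r) = (6*r²)*√r = 6*r^(5/2))
O(Q) = 1022 + Q
1291888 + O(a(-11)) = 1291888 + (1022 + 6*(-11)^(5/2)) = 1291888 + (1022 + 6*(121*I*√11)) = 1291888 + (1022 + 726*I*√11) = 1292910 + 726*I*√11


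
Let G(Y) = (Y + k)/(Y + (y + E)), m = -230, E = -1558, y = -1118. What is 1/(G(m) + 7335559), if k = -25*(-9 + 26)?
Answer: 2906/21317135109 ≈ 1.3632e-7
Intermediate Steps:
k = -425 (k = -25*17 = -425)
G(Y) = (-425 + Y)/(-2676 + Y) (G(Y) = (Y - 425)/(Y + (-1118 - 1558)) = (-425 + Y)/(Y - 2676) = (-425 + Y)/(-2676 + Y))
1/(G(m) + 7335559) = 1/((-425 - 230)/(-2676 - 230) + 7335559) = 1/(-655/(-2906) + 7335559) = 1/(-1/2906*(-655) + 7335559) = 1/(655/2906 + 7335559) = 1/(21317135109/2906) = 2906/21317135109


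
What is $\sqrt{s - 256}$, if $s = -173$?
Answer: $i \sqrt{429} \approx 20.712 i$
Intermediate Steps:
$\sqrt{s - 256} = \sqrt{-173 - 256} = \sqrt{-429} = i \sqrt{429}$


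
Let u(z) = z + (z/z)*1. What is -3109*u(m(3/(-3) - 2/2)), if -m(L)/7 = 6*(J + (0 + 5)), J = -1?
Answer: 519203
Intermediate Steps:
m(L) = -168 (m(L) = -42*(-1 + (0 + 5)) = -42*(-1 + 5) = -42*4 = -7*24 = -168)
u(z) = 1 + z (u(z) = z + 1*1 = z + 1 = 1 + z)
-3109*u(m(3/(-3) - 2/2)) = -3109*(1 - 168) = -3109*(-167) = 519203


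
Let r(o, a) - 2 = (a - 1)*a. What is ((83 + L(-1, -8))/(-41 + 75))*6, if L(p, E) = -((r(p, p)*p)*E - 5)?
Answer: 168/17 ≈ 9.8824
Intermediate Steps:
r(o, a) = 2 + a*(-1 + a) (r(o, a) = 2 + (a - 1)*a = 2 + (-1 + a)*a = 2 + a*(-1 + a))
L(p, E) = 5 - E*p*(2 + p**2 - p) (L(p, E) = -(((2 + p**2 - p)*p)*E - 5) = -((p*(2 + p**2 - p))*E - 5) = -(E*p*(2 + p**2 - p) - 5) = -(-5 + E*p*(2 + p**2 - p)) = 5 - E*p*(2 + p**2 - p))
((83 + L(-1, -8))/(-41 + 75))*6 = ((83 + (5 - 1*(-8)*(-1)*(2 + (-1)**2 - 1*(-1))))/(-41 + 75))*6 = ((83 + (5 - 1*(-8)*(-1)*(2 + 1 + 1)))/34)*6 = ((83 + (5 - 1*(-8)*(-1)*4))*(1/34))*6 = ((83 + (5 - 32))*(1/34))*6 = ((83 - 27)*(1/34))*6 = (56*(1/34))*6 = (28/17)*6 = 168/17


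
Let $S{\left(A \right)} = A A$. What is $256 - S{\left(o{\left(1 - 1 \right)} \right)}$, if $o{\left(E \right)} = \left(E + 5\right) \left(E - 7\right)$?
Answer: $-969$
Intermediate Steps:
$o{\left(E \right)} = \left(-7 + E\right) \left(5 + E\right)$ ($o{\left(E \right)} = \left(5 + E\right) \left(-7 + E\right) = \left(-7 + E\right) \left(5 + E\right)$)
$S{\left(A \right)} = A^{2}$
$256 - S{\left(o{\left(1 - 1 \right)} \right)} = 256 - \left(-35 + \left(1 - 1\right)^{2} - 2 \left(1 - 1\right)\right)^{2} = 256 - \left(-35 + 0^{2} - 0\right)^{2} = 256 - \left(-35 + 0 + 0\right)^{2} = 256 - \left(-35\right)^{2} = 256 - 1225 = -969$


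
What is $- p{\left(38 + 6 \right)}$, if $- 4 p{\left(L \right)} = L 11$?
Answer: $121$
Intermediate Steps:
$p{\left(L \right)} = - \frac{11 L}{4}$ ($p{\left(L \right)} = - \frac{L 11}{4} = - \frac{11 L}{4}$)
$- p{\left(38 + 6 \right)} = - \frac{\left(-11\right) \left(38 + 6\right)}{4} = - \frac{\left(-11\right) 44}{4} = \left(-1\right) \left(-121\right) = 121$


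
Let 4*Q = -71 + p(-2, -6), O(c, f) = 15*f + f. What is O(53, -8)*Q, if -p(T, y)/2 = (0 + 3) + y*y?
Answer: 4768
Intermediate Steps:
O(c, f) = 16*f
p(T, y) = -6 - 2*y² (p(T, y) = -2*((0 + 3) + y*y) = -2*(3 + y²) = -6 - 2*y²)
Q = -149/4 (Q = (-71 + (-6 - 2*(-6)²))/4 = (-71 + (-6 - 2*36))/4 = (-71 + (-6 - 72))/4 = (-71 - 78)/4 = (¼)*(-149) = -149/4 ≈ -37.250)
O(53, -8)*Q = (16*(-8))*(-149/4) = -128*(-149/4) = 4768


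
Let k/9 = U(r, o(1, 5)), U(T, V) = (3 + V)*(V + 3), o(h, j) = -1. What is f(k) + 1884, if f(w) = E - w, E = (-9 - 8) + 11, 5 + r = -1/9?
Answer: 1842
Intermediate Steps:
r = -46/9 (r = -5 - 1/9 = -5 - 1*⅑ = -5 - ⅑ = -46/9 ≈ -5.1111)
E = -6 (E = -17 + 11 = -6)
U(T, V) = (3 + V)² (U(T, V) = (3 + V)*(3 + V) = (3 + V)²)
k = 36 (k = 9*(3 - 1)² = 9*2² = 9*4 = 36)
f(w) = -6 - w
f(k) + 1884 = (-6 - 1*36) + 1884 = (-6 - 36) + 1884 = -42 + 1884 = 1842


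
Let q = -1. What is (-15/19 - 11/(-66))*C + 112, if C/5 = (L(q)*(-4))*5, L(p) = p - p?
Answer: 112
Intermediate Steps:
L(p) = 0
C = 0 (C = 5*((0*(-4))*5) = 5*(0*5) = 5*0 = 0)
(-15/19 - 11/(-66))*C + 112 = (-15/19 - 11/(-66))*0 + 112 = (-15*1/19 - 11*(-1/66))*0 + 112 = (-15/19 + ⅙)*0 + 112 = -71/114*0 + 112 = 0 + 112 = 112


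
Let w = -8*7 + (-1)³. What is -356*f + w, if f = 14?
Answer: -5041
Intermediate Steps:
w = -57 (w = -56 - 1 = -57)
-356*f + w = -356*14 - 57 = -4984 - 57 = -5041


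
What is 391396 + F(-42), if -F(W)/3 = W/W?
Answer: 391393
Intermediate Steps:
F(W) = -3 (F(W) = -3*W/W = -3*1 = -3)
391396 + F(-42) = 391396 - 3 = 391393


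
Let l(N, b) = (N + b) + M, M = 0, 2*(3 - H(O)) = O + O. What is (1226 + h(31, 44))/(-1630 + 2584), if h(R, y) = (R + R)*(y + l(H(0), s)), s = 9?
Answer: 261/53 ≈ 4.9245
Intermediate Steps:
H(O) = 3 - O (H(O) = 3 - (O + O)/2 = 3 - O)
l(N, b) = N + b (l(N, b) = (N + b) + 0 = N + b)
h(R, y) = 2*R*(12 + y) (h(R, y) = (R + R)*(y + ((3 - 1*0) + 9)) = (2*R)*(y + ((3 + 0) + 9)) = (2*R)*(y + (3 + 9)) = (2*R)*(y + 12) = (2*R)*(12 + y) = 2*R*(12 + y))
(1226 + h(31, 44))/(-1630 + 2584) = (1226 + 2*31*(12 + 44))/(-1630 + 2584) = (1226 + 2*31*56)/954 = (1226 + 3472)*(1/954) = 4698*(1/954) = 261/53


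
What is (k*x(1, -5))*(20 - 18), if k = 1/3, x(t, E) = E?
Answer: -10/3 ≈ -3.3333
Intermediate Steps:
k = 1/3 ≈ 0.33333
(k*x(1, -5))*(20 - 18) = ((1/3)*(-5))*(20 - 18) = -5/3*2 = -10/3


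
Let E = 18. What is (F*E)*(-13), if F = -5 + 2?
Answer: 702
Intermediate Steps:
F = -3
(F*E)*(-13) = -3*18*(-13) = -54*(-13) = 702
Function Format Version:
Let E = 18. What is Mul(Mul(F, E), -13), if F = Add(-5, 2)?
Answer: 702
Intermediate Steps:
F = -3
Mul(Mul(F, E), -13) = Mul(Mul(-3, 18), -13) = Mul(-54, -13) = 702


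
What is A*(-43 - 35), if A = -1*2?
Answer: 156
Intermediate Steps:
A = -2
A*(-43 - 35) = -2*(-43 - 35) = -2*(-78) = 156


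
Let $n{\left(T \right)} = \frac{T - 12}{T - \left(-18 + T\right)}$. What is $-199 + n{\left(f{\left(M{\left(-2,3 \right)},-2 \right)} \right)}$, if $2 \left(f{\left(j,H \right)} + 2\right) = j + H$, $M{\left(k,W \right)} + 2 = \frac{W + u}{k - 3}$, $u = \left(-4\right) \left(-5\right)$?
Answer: $- \frac{12001}{60} \approx -200.02$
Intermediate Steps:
$u = 20$
$M{\left(k,W \right)} = -2 + \frac{20 + W}{-3 + k}$ ($M{\left(k,W \right)} = -2 + \frac{W + 20}{k - 3} = -2 + \frac{20 + W}{-3 + k}$)
$f{\left(j,H \right)} = -2 + \frac{H}{2} + \frac{j}{2}$ ($f{\left(j,H \right)} = -2 + \frac{j + H}{2} = -2 + \frac{H + j}{2} = -2 + \left(\frac{H}{2} + \frac{j}{2}\right) = -2 + \frac{H}{2} + \frac{j}{2}$)
$n{\left(T \right)} = - \frac{2}{3} + \frac{T}{18}$ ($n{\left(T \right)} = \frac{-12 + T}{18} = \left(-12 + T\right) \frac{1}{18} = - \frac{2}{3} + \frac{T}{18}$)
$-199 + n{\left(f{\left(M{\left(-2,3 \right)},-2 \right)} \right)} = -199 - \left(\frac{2}{3} - \frac{-2 + \frac{1}{2} \left(-2\right) + \frac{\frac{1}{-3 - 2} \left(26 + 3 - -4\right)}{2}}{18}\right) = -199 - \left(\frac{2}{3} - \frac{-2 - 1 + \frac{\frac{1}{-5} \left(26 + 3 + 4\right)}{2}}{18}\right) = -199 - \left(\frac{2}{3} - \frac{-2 - 1 + \frac{\left(- \frac{1}{5}\right) 33}{2}}{18}\right) = -199 - \left(\frac{2}{3} - \frac{-2 - 1 + \frac{1}{2} \left(- \frac{33}{5}\right)}{18}\right) = -199 - \left(\frac{2}{3} - \frac{-2 - 1 - \frac{33}{10}}{18}\right) = -199 + \left(- \frac{2}{3} + \frac{1}{18} \left(- \frac{63}{10}\right)\right) = -199 - \frac{61}{60} = - \frac{12001}{60}$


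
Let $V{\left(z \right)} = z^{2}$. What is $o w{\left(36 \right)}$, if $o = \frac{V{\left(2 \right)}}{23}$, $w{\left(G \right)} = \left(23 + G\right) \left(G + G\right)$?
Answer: $\frac{16992}{23} \approx 738.78$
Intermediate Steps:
$w{\left(G \right)} = 2 G \left(23 + G\right)$ ($w{\left(G \right)} = \left(23 + G\right) 2 G = 2 G \left(23 + G\right)$)
$o = \frac{4}{23}$ ($o = \frac{2^{2}}{23} = 4 \cdot \frac{1}{23} = \frac{4}{23} \approx 0.17391$)
$o w{\left(36 \right)} = \frac{4 \cdot 2 \cdot 36 \left(23 + 36\right)}{23} = \frac{4 \cdot 2 \cdot 36 \cdot 59}{23} = \frac{4}{23} \cdot 4248 = \frac{16992}{23}$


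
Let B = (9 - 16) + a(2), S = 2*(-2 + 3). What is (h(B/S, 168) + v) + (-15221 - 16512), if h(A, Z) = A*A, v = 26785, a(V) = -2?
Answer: -19711/4 ≈ -4927.8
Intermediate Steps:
S = 2 (S = 2*1 = 2)
B = -9 (B = (9 - 16) - 2 = -7 - 2 = -9)
h(A, Z) = A²
(h(B/S, 168) + v) + (-15221 - 16512) = ((-9/2)² + 26785) + (-15221 - 16512) = ((-9*½)² + 26785) - 31733 = ((-9/2)² + 26785) - 31733 = (81/4 + 26785) - 31733 = 107221/4 - 31733 = -19711/4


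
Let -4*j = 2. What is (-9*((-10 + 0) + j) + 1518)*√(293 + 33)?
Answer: 3225*√326/2 ≈ 29114.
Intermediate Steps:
j = -½ (j = -¼*2 = -½ ≈ -0.50000)
(-9*((-10 + 0) + j) + 1518)*√(293 + 33) = (-9*((-10 + 0) - ½) + 1518)*√(293 + 33) = (-9*(-10 - ½) + 1518)*√326 = (-9*(-21/2) + 1518)*√326 = (189/2 + 1518)*√326 = 3225*√326/2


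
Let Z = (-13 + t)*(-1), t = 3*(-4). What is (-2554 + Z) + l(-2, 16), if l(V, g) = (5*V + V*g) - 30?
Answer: -2601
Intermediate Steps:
t = -12
l(V, g) = -30 + 5*V + V*g
Z = 25 (Z = (-13 - 12)*(-1) = -25*(-1) = 25)
(-2554 + Z) + l(-2, 16) = (-2554 + 25) + (-30 + 5*(-2) - 2*16) = -2529 + (-30 - 10 - 32) = -2529 - 72 = -2601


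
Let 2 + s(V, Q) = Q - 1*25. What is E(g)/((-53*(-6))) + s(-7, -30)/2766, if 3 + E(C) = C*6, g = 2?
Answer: 188/24433 ≈ 0.0076945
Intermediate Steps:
s(V, Q) = -27 + Q (s(V, Q) = -2 + (Q - 1*25) = -2 + (Q - 25) = -2 + (-25 + Q) = -27 + Q)
E(C) = -3 + 6*C (E(C) = -3 + C*6 = -3 + 6*C)
E(g)/((-53*(-6))) + s(-7, -30)/2766 = (-3 + 6*2)/((-53*(-6))) + (-27 - 30)/2766 = (-3 + 12)/318 - 57*1/2766 = 9*(1/318) - 19/922 = 3/106 - 19/922 = 188/24433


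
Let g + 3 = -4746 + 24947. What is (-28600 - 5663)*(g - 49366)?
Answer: 999383184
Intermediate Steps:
g = 20198 (g = -3 + (-4746 + 24947) = -3 + 20201 = 20198)
(-28600 - 5663)*(g - 49366) = (-28600 - 5663)*(20198 - 49366) = -34263*(-29168) = 999383184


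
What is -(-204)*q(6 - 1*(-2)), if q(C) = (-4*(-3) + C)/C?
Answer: 510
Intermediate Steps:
q(C) = (12 + C)/C
-(-204)*q(6 - 1*(-2)) = -(-204)*(12 + (6 - 1*(-2)))/(6 - 1*(-2)) = -(-204)*(12 + (6 + 2))/(6 + 2) = -(-204)*(12 + 8)/8 = -(-204)*(⅛)*20 = -(-204)*5/2 = -51*(-10) = 510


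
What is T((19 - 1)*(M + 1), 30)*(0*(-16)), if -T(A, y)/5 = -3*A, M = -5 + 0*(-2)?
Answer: 0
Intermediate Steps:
M = -5 (M = -5 + 0 = -5)
T(A, y) = 15*A (T(A, y) = -(-15)*A = 15*A)
T((19 - 1)*(M + 1), 30)*(0*(-16)) = (15*((19 - 1)*(-5 + 1)))*(0*(-16)) = (15*(18*(-4)))*0 = (15*(-72))*0 = -1080*0 = 0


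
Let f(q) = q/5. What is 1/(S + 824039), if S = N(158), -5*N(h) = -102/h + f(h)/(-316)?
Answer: 3950/3254954639 ≈ 1.2135e-6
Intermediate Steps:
f(q) = q/5 (f(q) = q*(⅕) = q/5)
N(h) = h/7900 + 102/(5*h) (N(h) = -(-102/h + (h/5)/(-316))/5 = -(-102/h + (h/5)*(-1/316))/5 = -(-102/h - h/1580)/5 = h/7900 + 102/(5*h))
S = 589/3950 (S = (1/7900)*(161160 + 158²)/158 = (1/7900)*(1/158)*(161160 + 24964) = (1/7900)*(1/158)*186124 = 589/3950 ≈ 0.14911)
1/(S + 824039) = 1/(589/3950 + 824039) = 1/(3254954639/3950) = 3950/3254954639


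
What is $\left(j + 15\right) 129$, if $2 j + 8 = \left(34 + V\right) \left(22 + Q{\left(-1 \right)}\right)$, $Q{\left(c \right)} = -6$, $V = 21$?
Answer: $58179$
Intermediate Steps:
$j = 436$ ($j = -4 + \frac{\left(34 + 21\right) \left(22 - 6\right)}{2} = -4 + \frac{55 \cdot 16}{2} = -4 + \frac{1}{2} \cdot 880 = -4 + 440 = 436$)
$\left(j + 15\right) 129 = \left(436 + 15\right) 129 = 451 \cdot 129 = 58179$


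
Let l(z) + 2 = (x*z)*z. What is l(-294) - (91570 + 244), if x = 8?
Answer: 599672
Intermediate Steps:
l(z) = -2 + 8*z² (l(z) = -2 + (8*z)*z = -2 + 8*z²)
l(-294) - (91570 + 244) = (-2 + 8*(-294)²) - (91570 + 244) = (-2 + 8*86436) - 1*91814 = (-2 + 691488) - 91814 = 691486 - 91814 = 599672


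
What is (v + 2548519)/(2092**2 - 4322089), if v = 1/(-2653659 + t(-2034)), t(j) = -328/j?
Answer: 6877869269540224/146745675245625 ≈ 46.869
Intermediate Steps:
v = -1017/2698771039 (v = 1/(-2653659 - 328/(-2034)) = 1/(-2653659 - 328*(-1/2034)) = 1/(-2653659 + 164/1017) = 1/(-2698771039/1017) = -1017/2698771039 ≈ -3.7684e-7)
(v + 2548519)/(2092**2 - 4322089) = (-1017/2698771039 + 2548519)/(2092**2 - 4322089) = 6877869269540224/(2698771039*(4376464 - 4322089)) = (6877869269540224/2698771039)/54375 = (6877869269540224/2698771039)*(1/54375) = 6877869269540224/146745675245625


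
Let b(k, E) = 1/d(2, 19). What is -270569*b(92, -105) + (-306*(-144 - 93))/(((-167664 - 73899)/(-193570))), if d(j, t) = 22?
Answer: 81159459511/1771462 ≈ 45815.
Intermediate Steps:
b(k, E) = 1/22
-270569*b(92, -105) + (-306*(-144 - 93))/(((-167664 - 73899)/(-193570))) = -270569/(1/(1/22)) + (-306*(-144 - 93))/(((-167664 - 73899)/(-193570))) = -270569/22 + (-306*(-237))/((-241563*(-1/193570))) = -270569*1/22 + 72522/(241563/193570) = -270569/22 + 72522*(193570/241563) = -270569/22 + 4679361180/80521 = 81159459511/1771462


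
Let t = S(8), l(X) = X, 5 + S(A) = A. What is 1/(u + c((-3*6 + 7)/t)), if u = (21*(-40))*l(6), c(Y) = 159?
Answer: -1/4881 ≈ -0.00020488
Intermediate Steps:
S(A) = -5 + A
t = 3 (t = -5 + 8 = 3)
u = -5040 (u = (21*(-40))*6 = -840*6 = -5040)
1/(u + c((-3*6 + 7)/t)) = 1/(-5040 + 159) = 1/(-4881) = -1/4881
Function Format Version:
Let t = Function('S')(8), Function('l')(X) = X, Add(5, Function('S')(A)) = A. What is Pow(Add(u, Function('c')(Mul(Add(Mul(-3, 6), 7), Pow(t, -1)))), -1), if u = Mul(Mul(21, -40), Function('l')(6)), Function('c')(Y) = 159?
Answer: Rational(-1, 4881) ≈ -0.00020488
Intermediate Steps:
Function('S')(A) = Add(-5, A)
t = 3 (t = Add(-5, 8) = 3)
u = -5040 (u = Mul(Mul(21, -40), 6) = Mul(-840, 6) = -5040)
Pow(Add(u, Function('c')(Mul(Add(Mul(-3, 6), 7), Pow(t, -1)))), -1) = Pow(Add(-5040, 159), -1) = Pow(-4881, -1) = Rational(-1, 4881)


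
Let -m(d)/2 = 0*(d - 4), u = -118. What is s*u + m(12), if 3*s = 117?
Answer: -4602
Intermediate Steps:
s = 39 (s = (⅓)*117 = 39)
m(d) = 0 (m(d) = -0*(d - 4) = -0*(-4 + d) = -2*0 = 0)
s*u + m(12) = 39*(-118) + 0 = -4602 + 0 = -4602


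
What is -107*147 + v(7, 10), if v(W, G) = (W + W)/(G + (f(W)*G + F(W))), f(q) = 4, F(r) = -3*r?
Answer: -456127/29 ≈ -15729.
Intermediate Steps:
v(W, G) = 2*W/(-3*W + 5*G) (v(W, G) = (W + W)/(G + (4*G - 3*W)) = (2*W)/(G + (-3*W + 4*G)) = (2*W)/(-3*W + 5*G) = 2*W/(-3*W + 5*G))
-107*147 + v(7, 10) = -107*147 + 2*7/(-3*7 + 5*10) = -15729 + 2*7/(-21 + 50) = -15729 + 2*7/29 = -15729 + 2*7*(1/29) = -15729 + 14/29 = -456127/29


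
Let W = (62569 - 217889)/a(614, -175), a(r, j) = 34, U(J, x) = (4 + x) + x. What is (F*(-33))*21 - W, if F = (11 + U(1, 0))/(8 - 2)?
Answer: 96415/34 ≈ 2835.7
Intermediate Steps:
U(J, x) = 4 + 2*x
W = -77660/17 (W = (62569 - 217889)/34 = -155320*1/34 = -77660/17 ≈ -4568.2)
F = 5/2 (F = (11 + (4 + 2*0))/(8 - 2) = (11 + (4 + 0))/6 = (11 + 4)*(⅙) = 15*(⅙) = 5/2 ≈ 2.5000)
(F*(-33))*21 - W = ((5/2)*(-33))*21 - 1*(-77660/17) = -165/2*21 + 77660/17 = -3465/2 + 77660/17 = 96415/34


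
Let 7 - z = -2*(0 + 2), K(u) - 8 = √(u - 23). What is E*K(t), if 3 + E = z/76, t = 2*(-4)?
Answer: -434/19 - 217*I*√31/76 ≈ -22.842 - 15.897*I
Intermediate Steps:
t = -8
K(u) = 8 + √(-23 + u) (K(u) = 8 + √(u - 23) = 8 + √(-23 + u))
z = 11 (z = 7 - (-2)*(0 + 2) = 7 - (-2)*2 = 7 - 1*(-4) = 7 + 4 = 11)
E = -217/76 (E = -3 + 11/76 = -217/76 ≈ -2.8553)
E*K(t) = -217*(8 + √(-23 - 8))/76 = -217*(8 + √(-31))/76 = -217*(8 + I*√31)/76 = -434/19 - 217*I*√31/76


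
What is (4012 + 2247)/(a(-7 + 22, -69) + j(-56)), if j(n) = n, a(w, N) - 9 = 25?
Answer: -569/2 ≈ -284.50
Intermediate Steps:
a(w, N) = 34 (a(w, N) = 9 + 25 = 34)
(4012 + 2247)/(a(-7 + 22, -69) + j(-56)) = (4012 + 2247)/(34 - 56) = 6259/(-22) = 6259*(-1/22) = -569/2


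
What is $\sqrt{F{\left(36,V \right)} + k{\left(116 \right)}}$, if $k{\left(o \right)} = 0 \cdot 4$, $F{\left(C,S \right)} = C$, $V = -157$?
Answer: $6$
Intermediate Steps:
$k{\left(o \right)} = 0$
$\sqrt{F{\left(36,V \right)} + k{\left(116 \right)}} = \sqrt{36 + 0} = \sqrt{36} = 6$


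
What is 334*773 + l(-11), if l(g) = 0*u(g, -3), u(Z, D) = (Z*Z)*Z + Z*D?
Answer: 258182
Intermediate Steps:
u(Z, D) = Z³ + D*Z (u(Z, D) = Z²*Z + D*Z = Z³ + D*Z)
l(g) = 0 (l(g) = 0*(g*(-3 + g²)) = 0)
334*773 + l(-11) = 334*773 + 0 = 258182 + 0 = 258182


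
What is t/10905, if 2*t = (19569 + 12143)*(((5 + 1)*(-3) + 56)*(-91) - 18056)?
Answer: -341125984/10905 ≈ -31282.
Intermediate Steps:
t = -341125984 (t = ((19569 + 12143)*(((5 + 1)*(-3) + 56)*(-91) - 18056))/2 = (31712*((6*(-3) + 56)*(-91) - 18056))/2 = (31712*((-18 + 56)*(-91) - 18056))/2 = (31712*(38*(-91) - 18056))/2 = (31712*(-3458 - 18056))/2 = (31712*(-21514))/2 = (1/2)*(-682251968) = -341125984)
t/10905 = -341125984/10905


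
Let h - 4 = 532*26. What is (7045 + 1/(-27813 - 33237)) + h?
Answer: 1274785049/61050 ≈ 20881.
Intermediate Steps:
h = 13836 (h = 4 + 532*26 = 4 + 13832 = 13836)
(7045 + 1/(-27813 - 33237)) + h = (7045 + 1/(-27813 - 33237)) + 13836 = (7045 + 1/(-61050)) + 13836 = (7045 - 1/61050) + 13836 = 430097249/61050 + 13836 = 1274785049/61050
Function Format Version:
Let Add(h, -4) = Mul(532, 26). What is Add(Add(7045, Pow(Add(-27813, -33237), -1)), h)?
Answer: Rational(1274785049, 61050) ≈ 20881.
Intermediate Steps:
h = 13836 (h = Add(4, Mul(532, 26)) = Add(4, 13832) = 13836)
Add(Add(7045, Pow(Add(-27813, -33237), -1)), h) = Add(Add(7045, Pow(Add(-27813, -33237), -1)), 13836) = Add(Add(7045, Pow(-61050, -1)), 13836) = Add(Add(7045, Rational(-1, 61050)), 13836) = Add(Rational(430097249, 61050), 13836) = Rational(1274785049, 61050)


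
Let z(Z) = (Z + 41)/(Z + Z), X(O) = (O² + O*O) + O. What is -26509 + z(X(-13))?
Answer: -8615242/325 ≈ -26508.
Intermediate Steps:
X(O) = O + 2*O² (X(O) = (O² + O²) + O = 2*O² + O = O + 2*O²)
z(Z) = (41 + Z)/(2*Z) (z(Z) = (41 + Z)/((2*Z)) = (41 + Z)*(1/(2*Z)) = (41 + Z)/(2*Z))
-26509 + z(X(-13)) = -26509 + (41 - 13*(1 + 2*(-13)))/(2*((-13*(1 + 2*(-13))))) = -26509 + (41 - 13*(1 - 26))/(2*((-13*(1 - 26)))) = -26509 + (41 - 13*(-25))/(2*((-13*(-25)))) = -26509 + (½)*(41 + 325)/325 = -26509 + (½)*(1/325)*366 = -26509 + 183/325 = -8615242/325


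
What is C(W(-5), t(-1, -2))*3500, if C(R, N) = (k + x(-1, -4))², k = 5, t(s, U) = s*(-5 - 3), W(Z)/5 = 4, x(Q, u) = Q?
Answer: 56000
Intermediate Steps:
W(Z) = 20 (W(Z) = 5*4 = 20)
t(s, U) = -8*s (t(s, U) = s*(-8) = -8*s)
C(R, N) = 16 (C(R, N) = (5 - 1)² = 4² = 16)
C(W(-5), t(-1, -2))*3500 = 16*3500 = 56000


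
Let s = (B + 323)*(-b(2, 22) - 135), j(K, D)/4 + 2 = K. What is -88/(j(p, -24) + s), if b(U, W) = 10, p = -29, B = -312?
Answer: 88/1719 ≈ 0.051193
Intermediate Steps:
j(K, D) = -8 + 4*K
s = -1595 (s = (-312 + 323)*(-1*10 - 135) = 11*(-10 - 135) = 11*(-145) = -1595)
-88/(j(p, -24) + s) = -88/((-8 + 4*(-29)) - 1595) = -88/((-8 - 116) - 1595) = -88/(-124 - 1595) = -88/(-1719) = -88*(-1/1719) = 88/1719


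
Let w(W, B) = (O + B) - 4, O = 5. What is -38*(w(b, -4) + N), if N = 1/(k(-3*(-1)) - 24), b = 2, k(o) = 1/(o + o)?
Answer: 16530/143 ≈ 115.59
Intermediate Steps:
k(o) = 1/(2*o)
N = -6/143 (N = 1/(1/(2*((-3*(-1)))) - 24) = 1/((1/2)/3 - 24) = 1/((1/2)*(1/3) - 24) = 1/(1/6 - 24) = 1/(-143/6) = -6/143 ≈ -0.041958)
w(W, B) = 1 + B (w(W, B) = (5 + B) - 4 = 1 + B)
-38*(w(b, -4) + N) = -38*((1 - 4) - 6/143) = -38*(-3 - 6/143) = -38*(-435/143) = 16530/143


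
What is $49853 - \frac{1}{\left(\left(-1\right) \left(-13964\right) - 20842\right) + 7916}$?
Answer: $\frac{51747413}{1038} \approx 49853.0$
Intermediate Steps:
$49853 - \frac{1}{\left(\left(-1\right) \left(-13964\right) - 20842\right) + 7916} = 49853 - \frac{1}{\left(13964 - 20842\right) + 7916} = 49853 - \frac{1}{-6878 + 7916} = 49853 - \frac{1}{1038} = \frac{51747413}{1038}$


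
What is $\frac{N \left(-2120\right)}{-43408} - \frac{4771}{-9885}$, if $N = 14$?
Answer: $\frac{31280398}{26818005} \approx 1.1664$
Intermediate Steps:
$\frac{N \left(-2120\right)}{-43408} - \frac{4771}{-9885} = \frac{14 \left(-2120\right)}{-43408} - \frac{4771}{-9885} = \left(-29680\right) \left(- \frac{1}{43408}\right) - - \frac{4771}{9885} = \frac{1855}{2713} + \frac{4771}{9885} = \frac{31280398}{26818005}$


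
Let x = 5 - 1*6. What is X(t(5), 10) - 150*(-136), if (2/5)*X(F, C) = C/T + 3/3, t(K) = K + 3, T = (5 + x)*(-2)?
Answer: 163195/8 ≈ 20399.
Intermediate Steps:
x = -1 (x = 5 - 6 = -1)
T = -8 (T = (5 - 1)*(-2) = 4*(-2) = -8)
t(K) = 3 + K
X(F, C) = 5/2 - 5*C/16 (X(F, C) = 5*(C/(-8) + 3/3)/2 = 5*(C*(-⅛) + 3*(⅓))/2 = 5*(-C/8 + 1)/2 = 5*(1 - C/8)/2 = 5/2 - 5*C/16)
X(t(5), 10) - 150*(-136) = (5/2 - 5/16*10) - 150*(-136) = (5/2 - 25/8) + 20400 = -5/8 + 20400 = 163195/8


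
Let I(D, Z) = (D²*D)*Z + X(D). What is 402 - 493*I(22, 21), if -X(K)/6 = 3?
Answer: -110229468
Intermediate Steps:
X(K) = -18 (X(K) = -6*3 = -18)
I(D, Z) = -18 + Z*D³ (I(D, Z) = (D²*D)*Z - 18 = D³*Z - 18 = Z*D³ - 18 = -18 + Z*D³)
402 - 493*I(22, 21) = 402 - 493*(-18 + 21*22³) = 402 - 493*(-18 + 21*10648) = 402 - 493*(-18 + 223608) = 402 - 493*223590 = 402 - 110229870 = -110229468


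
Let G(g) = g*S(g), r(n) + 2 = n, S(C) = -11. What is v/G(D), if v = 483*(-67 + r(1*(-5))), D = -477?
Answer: -11914/1749 ≈ -6.8119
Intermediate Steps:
r(n) = -2 + n
G(g) = -11*g (G(g) = g*(-11) = -11*g)
v = -35742 (v = 483*(-67 + (-2 + 1*(-5))) = 483*(-67 + (-2 - 5)) = 483*(-67 - 7) = 483*(-74) = -35742)
v/G(D) = -35742/((-11*(-477))) = -35742/5247 = -35742*1/5247 = -11914/1749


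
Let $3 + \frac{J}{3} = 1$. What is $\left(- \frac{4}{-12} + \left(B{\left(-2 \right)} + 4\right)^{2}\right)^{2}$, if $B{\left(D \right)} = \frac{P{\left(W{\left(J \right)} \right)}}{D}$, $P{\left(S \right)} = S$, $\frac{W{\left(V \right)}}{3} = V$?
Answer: $\frac{258064}{9} \approx 28674.0$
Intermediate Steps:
$J = -6$ ($J = -9 + 3 \cdot 1 = -9 + 3 = -6$)
$W{\left(V \right)} = 3 V$
$B{\left(D \right)} = - \frac{18}{D}$ ($B{\left(D \right)} = \frac{3 \left(-6\right)}{D} = - \frac{18}{D}$)
$\left(- \frac{4}{-12} + \left(B{\left(-2 \right)} + 4\right)^{2}\right)^{2} = \left(- \frac{4}{-12} + \left(- \frac{18}{-2} + 4\right)^{2}\right)^{2} = \left(\left(-4\right) \left(- \frac{1}{12}\right) + \left(\left(-18\right) \left(- \frac{1}{2}\right) + 4\right)^{2}\right)^{2} = \left(\frac{1}{3} + \left(9 + 4\right)^{2}\right)^{2} = \left(\frac{1}{3} + 13^{2}\right)^{2} = \left(\frac{1}{3} + 169\right)^{2} = \left(\frac{508}{3}\right)^{2} = \frac{258064}{9}$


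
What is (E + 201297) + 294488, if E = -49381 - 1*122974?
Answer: 323430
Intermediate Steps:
E = -172355 (E = -49381 - 122974 = -172355)
(E + 201297) + 294488 = (-172355 + 201297) + 294488 = 28942 + 294488 = 323430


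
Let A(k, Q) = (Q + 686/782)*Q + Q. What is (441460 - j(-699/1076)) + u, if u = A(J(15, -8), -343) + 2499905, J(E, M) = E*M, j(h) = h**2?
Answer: 1384494645165521/452690416 ≈ 3.0584e+6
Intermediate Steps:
A(k, Q) = Q + Q*(343/391 + Q) (A(k, Q) = (Q + 686*(1/782))*Q + Q = (Q + 343/391)*Q + Q = (343/391 + Q)*Q + Q = Q*(343/391 + Q) + Q = Q + Q*(343/391 + Q))
u = 1023211852/391 (u = (1/391)*(-343)*(734 + 391*(-343)) + 2499905 = (1/391)*(-343)*(734 - 134113) + 2499905 = (1/391)*(-343)*(-133379) + 2499905 = 45748997/391 + 2499905 = 1023211852/391 ≈ 2.6169e+6)
(441460 - j(-699/1076)) + u = (441460 - (-699/1076)**2) + 1023211852/391 = (441460 - 1*488601/1157776) + 1023211852/391 = (441460 - 488601/1157776) + 1023211852/391 = 511111304359/1157776 + 1023211852/391 = 1384494645165521/452690416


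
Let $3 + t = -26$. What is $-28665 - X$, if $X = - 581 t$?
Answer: $-45514$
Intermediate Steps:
$t = -29$ ($t = -3 - 26 = -29$)
$X = 16849$ ($X = \left(-581\right) \left(-29\right) = 16849$)
$-28665 - X = -28665 - 16849 = -45514$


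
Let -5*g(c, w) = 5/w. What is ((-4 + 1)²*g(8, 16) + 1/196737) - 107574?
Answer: -338622347225/3147792 ≈ -1.0757e+5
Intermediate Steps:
g(c, w) = -1/w
((-4 + 1)²*g(8, 16) + 1/196737) - 107574 = ((-4 + 1)²*(-1/16) + 1/196737) - 107574 = ((-3)²*(-1*1/16) + 1/196737) - 107574 = (9*(-1/16) + 1/196737) - 107574 = (-9/16 + 1/196737) - 107574 = -1770617/3147792 - 107574 = -338622347225/3147792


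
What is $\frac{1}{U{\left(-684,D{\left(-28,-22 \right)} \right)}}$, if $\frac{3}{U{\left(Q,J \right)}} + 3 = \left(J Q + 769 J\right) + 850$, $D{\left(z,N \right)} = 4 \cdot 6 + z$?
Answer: $169$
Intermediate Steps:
$D{\left(z,N \right)} = 24 + z$
$U{\left(Q,J \right)} = \frac{3}{847 + 769 J + J Q}$ ($U{\left(Q,J \right)} = \frac{3}{-3 + \left(\left(J Q + 769 J\right) + 850\right)} = \frac{3}{-3 + \left(\left(769 J + J Q\right) + 850\right)} = \frac{3}{-3 + \left(850 + 769 J + J Q\right)} = \frac{3}{847 + 769 J + J Q}$)
$\frac{1}{U{\left(-684,D{\left(-28,-22 \right)} \right)}} = \frac{1}{3 \frac{1}{847 + 769 \left(24 - 28\right) + \left(24 - 28\right) \left(-684\right)}} = \frac{1}{3 \frac{1}{847 + 769 \left(-4\right) - -2736}} = \frac{1}{3 \frac{1}{847 - 3076 + 2736}} = \frac{1}{3 \cdot \frac{1}{507}} = \frac{1}{\frac{1}{169}} = 169$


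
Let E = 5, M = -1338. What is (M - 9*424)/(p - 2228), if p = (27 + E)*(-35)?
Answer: 859/558 ≈ 1.5394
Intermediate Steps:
p = -1120 (p = (27 + 5)*(-35) = 32*(-35) = -1120)
(M - 9*424)/(p - 2228) = (-1338 - 9*424)/(-1120 - 2228) = (-1338 - 3816)/(-3348) = -5154*(-1/3348) = 859/558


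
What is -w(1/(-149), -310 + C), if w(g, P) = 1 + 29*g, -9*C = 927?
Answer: -120/149 ≈ -0.80537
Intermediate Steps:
C = -103 (C = -⅑*927 = -103)
-w(1/(-149), -310 + C) = -(1 + 29/(-149)) = -(1 + 29*(-1/149)) = -(1 - 29/149) = -1*120/149 = -120/149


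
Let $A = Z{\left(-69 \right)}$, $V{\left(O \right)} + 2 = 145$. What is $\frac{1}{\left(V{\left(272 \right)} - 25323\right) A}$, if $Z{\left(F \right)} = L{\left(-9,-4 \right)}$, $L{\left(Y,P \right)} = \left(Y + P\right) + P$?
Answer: $\frac{1}{428060} \approx 2.3361 \cdot 10^{-6}$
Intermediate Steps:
$L{\left(Y,P \right)} = Y + 2 P$ ($L{\left(Y,P \right)} = \left(P + Y\right) + P = Y + 2 P$)
$V{\left(O \right)} = 143$ ($V{\left(O \right)} = -2 + 145 = 143$)
$Z{\left(F \right)} = -17$ ($Z{\left(F \right)} = -9 + 2 \left(-4\right) = -9 - 8 = -17$)
$A = -17$
$\frac{1}{\left(V{\left(272 \right)} - 25323\right) A} = \frac{1}{\left(143 - 25323\right) \left(-17\right)} = \frac{1}{-25180} \left(- \frac{1}{17}\right) = \left(- \frac{1}{25180}\right) \left(- \frac{1}{17}\right) = \frac{1}{428060}$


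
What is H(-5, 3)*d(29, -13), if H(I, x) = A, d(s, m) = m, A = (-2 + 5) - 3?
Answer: 0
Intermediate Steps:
A = 0 (A = 3 - 3 = 0)
H(I, x) = 0
H(-5, 3)*d(29, -13) = 0*(-13) = 0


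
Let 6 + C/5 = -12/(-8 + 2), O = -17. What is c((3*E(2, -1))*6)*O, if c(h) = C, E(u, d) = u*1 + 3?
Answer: 340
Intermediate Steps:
E(u, d) = 3 + u (E(u, d) = u + 3 = 3 + u)
C = -20 (C = -30 + 5*(-12/(-8 + 2)) = -30 + 5*(-12/(-6)) = -30 + 5*(-12*(-1/6)) = -30 + 5*2 = -30 + 10 = -20)
c(h) = -20
c((3*E(2, -1))*6)*O = -20*(-17) = 340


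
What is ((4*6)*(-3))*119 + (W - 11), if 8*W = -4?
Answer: -17159/2 ≈ -8579.5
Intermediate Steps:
W = -½ (W = (⅛)*(-4) = -½ ≈ -0.50000)
((4*6)*(-3))*119 + (W - 11) = ((4*6)*(-3))*119 + (-½ - 11) = (24*(-3))*119 - 23/2 = -72*119 - 23/2 = -8568 - 23/2 = -17159/2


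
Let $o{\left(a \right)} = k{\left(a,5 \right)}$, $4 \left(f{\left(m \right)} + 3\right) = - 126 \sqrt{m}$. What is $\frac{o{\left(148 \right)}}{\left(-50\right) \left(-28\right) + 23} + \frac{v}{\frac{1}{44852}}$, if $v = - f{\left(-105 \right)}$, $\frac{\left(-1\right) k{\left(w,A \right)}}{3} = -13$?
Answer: $\frac{191473227}{1423} + 1412838 i \sqrt{105} \approx 1.3456 \cdot 10^{5} + 1.4477 \cdot 10^{7} i$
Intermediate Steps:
$f{\left(m \right)} = -3 - \frac{63 \sqrt{m}}{2}$ ($f{\left(m \right)} = -3 + \frac{\left(-126\right) \sqrt{m}}{4} = -3 - \frac{63 \sqrt{m}}{2}$)
$k{\left(w,A \right)} = 39$ ($k{\left(w,A \right)} = \left(-3\right) \left(-13\right) = 39$)
$o{\left(a \right)} = 39$
$v = 3 + \frac{63 i \sqrt{105}}{2}$ ($v = - (-3 - \frac{63 \sqrt{-105}}{2}) = - (-3 - \frac{63 i \sqrt{105}}{2}) = 3 + \frac{63 i \sqrt{105}}{2} \approx 3.0 + 322.78 i$)
$\frac{o{\left(148 \right)}}{\left(-50\right) \left(-28\right) + 23} + \frac{v}{\frac{1}{44852}} = \frac{39}{\left(-50\right) \left(-28\right) + 23} + \frac{3 + \frac{63 i \sqrt{105}}{2}}{\frac{1}{44852}} = \frac{39}{1400 + 23} + \left(3 + \frac{63 i \sqrt{105}}{2}\right) \frac{1}{\frac{1}{44852}} = \frac{39}{1423} + \left(3 + \frac{63 i \sqrt{105}}{2}\right) 44852 = 39 \cdot \frac{1}{1423} + \left(134556 + 1412838 i \sqrt{105}\right) = \frac{39}{1423} + \left(134556 + 1412838 i \sqrt{105}\right) = \frac{191473227}{1423} + 1412838 i \sqrt{105}$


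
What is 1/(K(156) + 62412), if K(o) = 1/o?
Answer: 156/9736273 ≈ 1.6023e-5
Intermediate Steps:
1/(K(156) + 62412) = 1/(1/156 + 62412) = 1/(9736273/156) = 156/9736273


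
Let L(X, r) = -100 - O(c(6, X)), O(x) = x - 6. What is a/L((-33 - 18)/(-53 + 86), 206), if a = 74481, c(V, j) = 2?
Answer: -24827/32 ≈ -775.84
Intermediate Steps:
O(x) = -6 + x
L(X, r) = -96 (L(X, r) = -100 - (-6 + 2) = -100 - 1*(-4) = -100 + 4 = -96)
a/L((-33 - 18)/(-53 + 86), 206) = 74481/(-96) = 74481*(-1/96) = -24827/32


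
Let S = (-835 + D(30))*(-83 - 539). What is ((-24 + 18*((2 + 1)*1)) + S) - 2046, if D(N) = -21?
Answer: 530416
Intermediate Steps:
S = 532432 (S = (-835 - 21)*(-83 - 539) = -856*(-622) = 532432)
((-24 + 18*((2 + 1)*1)) + S) - 2046 = ((-24 + 18*((2 + 1)*1)) + 532432) - 2046 = ((-24 + 18*(3*1)) + 532432) - 2046 = ((-24 + 18*3) + 532432) - 2046 = ((-24 + 54) + 532432) - 2046 = (30 + 532432) - 2046 = 532462 - 2046 = 530416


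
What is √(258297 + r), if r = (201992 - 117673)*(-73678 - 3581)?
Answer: 2*I*√1628535831 ≈ 80710.0*I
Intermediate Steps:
r = -6514401621 (r = 84319*(-77259) = -6514401621)
√(258297 + r) = √(258297 - 6514401621) = √(-6514143324) = 2*I*√1628535831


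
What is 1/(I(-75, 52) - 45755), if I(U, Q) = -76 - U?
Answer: -1/45756 ≈ -2.1855e-5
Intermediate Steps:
1/(I(-75, 52) - 45755) = 1/((-76 - 1*(-75)) - 45755) = 1/((-76 + 75) - 45755) = 1/(-1 - 45755) = 1/(-45756) = -1/45756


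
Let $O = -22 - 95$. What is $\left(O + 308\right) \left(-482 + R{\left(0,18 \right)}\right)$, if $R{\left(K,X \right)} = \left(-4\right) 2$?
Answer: $-93590$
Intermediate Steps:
$R{\left(K,X \right)} = -8$
$O = -117$
$\left(O + 308\right) \left(-482 + R{\left(0,18 \right)}\right) = \left(-117 + 308\right) \left(-482 - 8\right) = 191 \left(-490\right) = -93590$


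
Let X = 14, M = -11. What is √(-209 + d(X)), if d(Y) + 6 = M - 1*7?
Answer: I*√233 ≈ 15.264*I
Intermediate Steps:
d(Y) = -24 (d(Y) = -6 + (-11 - 1*7) = -6 + (-11 - 7) = -6 - 18 = -24)
√(-209 + d(X)) = √(-209 - 24) = √(-233) = I*√233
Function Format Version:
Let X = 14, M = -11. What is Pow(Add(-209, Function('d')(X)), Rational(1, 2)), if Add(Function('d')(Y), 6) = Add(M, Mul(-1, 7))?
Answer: Mul(I, Pow(233, Rational(1, 2))) ≈ Mul(15.264, I)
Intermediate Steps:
Function('d')(Y) = -24 (Function('d')(Y) = Add(-6, Add(-11, Mul(-1, 7))) = Add(-6, Add(-11, -7)) = Add(-6, -18) = -24)
Pow(Add(-209, Function('d')(X)), Rational(1, 2)) = Pow(Add(-209, -24), Rational(1, 2)) = Pow(-233, Rational(1, 2)) = Mul(I, Pow(233, Rational(1, 2)))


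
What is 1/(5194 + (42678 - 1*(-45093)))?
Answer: 1/92965 ≈ 1.0757e-5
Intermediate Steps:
1/(5194 + (42678 - 1*(-45093))) = 1/(5194 + (42678 + 45093)) = 1/(5194 + 87771) = 1/92965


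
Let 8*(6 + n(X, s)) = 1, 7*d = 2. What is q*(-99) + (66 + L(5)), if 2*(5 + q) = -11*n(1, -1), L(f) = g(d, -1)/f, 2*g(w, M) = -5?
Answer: -42215/16 ≈ -2638.4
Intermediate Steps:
d = 2/7 (d = (⅐)*2 = 2/7 ≈ 0.28571)
g(w, M) = -5/2 (g(w, M) = (½)*(-5) = -5/2)
n(X, s) = -47/8 (n(X, s) = -6 + (⅛)*1 = -6 + ⅛ = -47/8)
L(f) = -5/(2*f)
q = 437/16 (q = -5 + (-11*(-47/8))/2 = -5 + (½)*(517/8) = -5 + 517/16 = 437/16 ≈ 27.313)
q*(-99) + (66 + L(5)) = (437/16)*(-99) + (66 - 5/2/5) = -43263/16 + (66 - 5/2*⅕) = -43263/16 + (66 - ½) = -43263/16 + 131/2 = -42215/16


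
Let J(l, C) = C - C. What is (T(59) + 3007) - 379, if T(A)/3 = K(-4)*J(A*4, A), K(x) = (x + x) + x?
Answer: 2628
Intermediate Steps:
J(l, C) = 0
K(x) = 3*x (K(x) = 2*x + x = 3*x)
T(A) = 0 (T(A) = 3*((3*(-4))*0) = 3*(-12*0) = 3*0 = 0)
(T(59) + 3007) - 379 = (0 + 3007) - 379 = 3007 - 379 = 2628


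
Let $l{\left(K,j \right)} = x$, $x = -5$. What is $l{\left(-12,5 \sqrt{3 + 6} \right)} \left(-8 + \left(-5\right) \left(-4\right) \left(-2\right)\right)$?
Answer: $240$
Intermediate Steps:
$l{\left(K,j \right)} = -5$
$l{\left(-12,5 \sqrt{3 + 6} \right)} \left(-8 + \left(-5\right) \left(-4\right) \left(-2\right)\right) = - 5 \left(-8 + \left(-5\right) \left(-4\right) \left(-2\right)\right) = - 5 \left(-8 + 20 \left(-2\right)\right) = - 5 \left(-8 - 40\right) = \left(-5\right) \left(-48\right) = 240$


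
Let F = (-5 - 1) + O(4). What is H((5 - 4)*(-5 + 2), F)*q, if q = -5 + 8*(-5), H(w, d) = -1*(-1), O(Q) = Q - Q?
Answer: -45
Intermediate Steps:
O(Q) = 0
F = -6 (F = (-5 - 1) + 0 = -6 + 0 = -6)
H(w, d) = 1
q = -45 (q = -5 - 40 = -45)
H((5 - 4)*(-5 + 2), F)*q = 1*(-45) = -45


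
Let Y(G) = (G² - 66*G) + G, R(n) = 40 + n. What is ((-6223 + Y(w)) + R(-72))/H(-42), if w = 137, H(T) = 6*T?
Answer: -401/28 ≈ -14.321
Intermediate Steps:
Y(G) = G² - 65*G
((-6223 + Y(w)) + R(-72))/H(-42) = ((-6223 + 137*(-65 + 137)) + (40 - 72))/((6*(-42))) = ((-6223 + 137*72) - 32)/(-252) = ((-6223 + 9864) - 32)*(-1/252) = (3641 - 32)*(-1/252) = 3609*(-1/252) = -401/28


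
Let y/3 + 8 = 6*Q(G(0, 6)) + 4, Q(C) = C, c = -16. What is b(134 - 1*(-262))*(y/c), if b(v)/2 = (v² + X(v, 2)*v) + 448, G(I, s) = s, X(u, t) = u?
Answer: -3768960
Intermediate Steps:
y = 96 (y = -24 + 3*(6*6 + 4) = -24 + 3*(36 + 4) = -24 + 3*40 = -24 + 120 = 96)
b(v) = 896 + 4*v² (b(v) = 2*((v² + v*v) + 448) = 2*((v² + v²) + 448) = 2*(2*v² + 448) = 2*(448 + 2*v²) = 896 + 4*v²)
b(134 - 1*(-262))*(y/c) = (896 + 4*(134 - 1*(-262))²)*(96/(-16)) = (896 + 4*(134 + 262)²)*(96*(-1/16)) = (896 + 4*396²)*(-6) = (896 + 4*156816)*(-6) = (896 + 627264)*(-6) = 628160*(-6) = -3768960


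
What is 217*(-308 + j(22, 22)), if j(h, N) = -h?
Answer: -71610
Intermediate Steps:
217*(-308 + j(22, 22)) = 217*(-308 - 1*22) = 217*(-308 - 22) = 217*(-330) = -71610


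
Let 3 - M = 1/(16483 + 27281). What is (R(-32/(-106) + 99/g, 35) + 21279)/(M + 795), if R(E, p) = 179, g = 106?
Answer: 939087912/34923671 ≈ 26.890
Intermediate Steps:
M = 131291/43764 (M = 3 - 1/(16483 + 27281) = 3 - 1/43764 = 131291/43764 ≈ 3.0000)
(R(-32/(-106) + 99/g, 35) + 21279)/(M + 795) = (179 + 21279)/(131291/43764 + 795) = 21458/(34923671/43764) = 21458*(43764/34923671) = 939087912/34923671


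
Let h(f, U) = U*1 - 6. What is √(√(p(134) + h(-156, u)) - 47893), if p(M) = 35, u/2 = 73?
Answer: √(-47893 + 5*√7) ≈ 218.81*I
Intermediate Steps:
u = 146 (u = 2*73 = 146)
h(f, U) = -6 + U (h(f, U) = U - 6 = -6 + U)
√(√(p(134) + h(-156, u)) - 47893) = √(√(35 + (-6 + 146)) - 47893) = √(√(35 + 140) - 47893) = √(√175 - 47893) = √(5*√7 - 47893) = √(-47893 + 5*√7)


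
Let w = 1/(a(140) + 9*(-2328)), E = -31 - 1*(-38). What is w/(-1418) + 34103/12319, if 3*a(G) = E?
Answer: 3039255372803/1097867826358 ≈ 2.7683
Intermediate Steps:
E = 7 (E = -31 + 38 = 7)
a(G) = 7/3 (a(G) = (⅓)*7 = 7/3)
w = -3/62849 (w = 1/(7/3 + 9*(-2328)) = 1/(7/3 - 20952) = 1/(-62849/3) = -3/62849 ≈ -4.7733e-5)
w/(-1418) + 34103/12319 = -3/62849/(-1418) + 34103/12319 = -3/62849*(-1/1418) + 34103*(1/12319) = 3/89119882 + 34103/12319 = 3039255372803/1097867826358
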